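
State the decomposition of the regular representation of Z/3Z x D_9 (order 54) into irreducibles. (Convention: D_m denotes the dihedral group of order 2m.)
Each irreducible V_i of dimension d_i appears with multiplicity d_i, i.e. rho_reg = (direct sum over all irreducibles V_i) d_i V_i. The irreducible dimensions for Z/3Z x D_9 are 1, 1, 1, 1, 1, 1, 2, 2, 2, 2, 2, 2, 2, 2, 2, 2, 2, 2: 6 irreducibles of dimension 1, each with multiplicity 1; 12 irreducibles of dimension 2, each with multiplicity 2. Total dimension 6*1*1 + 12*2*2 = 54 = |G|.

General theorem: in the regular representation of a finite group G, each irreducible appears with multiplicity equal to its dimension. Check: dim(rho_reg) = sum d_i^2 = 1 + 1 + 1 + 1 + 1 + 1 + 4 + 4 + 4 + 4 + 4 + 4 + 4 + 4 + 4 + 4 + 4 + 4 = 54 = |G|.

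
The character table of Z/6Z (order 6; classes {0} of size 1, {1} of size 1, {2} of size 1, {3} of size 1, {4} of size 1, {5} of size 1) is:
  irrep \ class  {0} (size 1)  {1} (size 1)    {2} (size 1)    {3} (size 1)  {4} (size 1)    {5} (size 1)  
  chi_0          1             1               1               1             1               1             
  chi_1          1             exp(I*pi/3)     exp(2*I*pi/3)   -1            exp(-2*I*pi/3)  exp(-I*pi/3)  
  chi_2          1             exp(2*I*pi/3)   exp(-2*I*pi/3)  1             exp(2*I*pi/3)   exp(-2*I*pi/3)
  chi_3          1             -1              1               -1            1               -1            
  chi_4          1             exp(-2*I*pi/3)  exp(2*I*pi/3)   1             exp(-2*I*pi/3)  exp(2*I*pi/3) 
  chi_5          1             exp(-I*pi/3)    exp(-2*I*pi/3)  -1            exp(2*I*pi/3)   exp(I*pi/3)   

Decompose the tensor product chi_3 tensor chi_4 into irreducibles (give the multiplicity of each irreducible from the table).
chi_3 tensor chi_4 = chi_1 (all other irreducibles have multiplicity 0).

The character of a tensor product is the pointwise product (chi_3 * chi_4)(C) = chi_3(C) * chi_4(C):
  {0}: (1)*(1), {1}: (-1)*(exp(-2*I*pi/3)), {2}: (1)*(exp(2*I*pi/3)), {3}: (-1)*(1), {4}: (1)*(exp(-2*I*pi/3)), {5}: (-1)*(exp(2*I*pi/3))
so (chi_3 * chi_4) takes values
  {0} -> 1, {1} -> -exp(-2*I*pi/3), {2} -> exp(2*I*pi/3), {3} -> -1, {4} -> exp(-2*I*pi/3), {5} -> -exp(2*I*pi/3).
Now take the inner product of this character with each irreducible chi from the table, <chi_3*chi_4, chi> = (1/6) sum_C |C| (chi_3*chi_4)(C) conj(chi(C)):
  <chi_3*chi_4, chi_0> = (1/6)[1*(1)*conj(1) + 1*(-exp(-2*I*pi/3))*conj(1) + 1*(exp(2*I*pi/3))*conj(1) + 1*(-1)*conj(1) + 1*(exp(-2*I*pi/3))*conj(1) + 1*(-exp(2*I*pi/3))*conj(1)]
      = (1/6)[(1) + (-exp(-2*I*pi/3)) + (exp(2*I*pi/3)) + (-1) + (exp(-2*I*pi/3)) + (-exp(2*I*pi/3))] = 0/6 = 0
  <chi_3*chi_4, chi_1> = (1/6)[1*(1)*conj(1) + 1*(-exp(-2*I*pi/3))*conj(exp(I*pi/3)) + 1*(exp(2*I*pi/3))*conj(exp(2*I*pi/3)) + 1*(-1)*conj(-1) + 1*(exp(-2*I*pi/3))*conj(exp(-2*I*pi/3)) + 1*(-exp(2*I*pi/3))*conj(exp(-I*pi/3))]
      = (1/6)[(1) + (1) + (1) + (1) + (1) + (1)] = 6/6 = 1
  <chi_3*chi_4, chi_2> = (1/6)[1*(1)*conj(1) + 1*(-exp(-2*I*pi/3))*conj(exp(2*I*pi/3)) + 1*(exp(2*I*pi/3))*conj(exp(-2*I*pi/3)) + 1*(-1)*conj(1) + 1*(exp(-2*I*pi/3))*conj(exp(2*I*pi/3)) + 1*(-exp(2*I*pi/3))*conj(exp(-2*I*pi/3))]
      = (1/6)[(1) + (-exp(2*I*pi/3)) + (exp(-2*I*pi/3)) + (-1) + (exp(2*I*pi/3)) + (-exp(-2*I*pi/3))] = 0/6 = 0
  <chi_3*chi_4, chi_3> = (1/6)[1*(1)*conj(1) + 1*(-exp(-2*I*pi/3))*conj(-1) + 1*(exp(2*I*pi/3))*conj(1) + 1*(-1)*conj(-1) + 1*(exp(-2*I*pi/3))*conj(1) + 1*(-exp(2*I*pi/3))*conj(-1)]
      = (1/6)[(1) + (exp(-2*I*pi/3)) + (exp(2*I*pi/3)) + (1) + (exp(-2*I*pi/3)) + (exp(2*I*pi/3))] = 0/6 = 0
  <chi_3*chi_4, chi_4> = (1/6)[1*(1)*conj(1) + 1*(-exp(-2*I*pi/3))*conj(exp(-2*I*pi/3)) + 1*(exp(2*I*pi/3))*conj(exp(2*I*pi/3)) + 1*(-1)*conj(1) + 1*(exp(-2*I*pi/3))*conj(exp(-2*I*pi/3)) + 1*(-exp(2*I*pi/3))*conj(exp(2*I*pi/3))]
      = (1/6)[(1) + (-1) + (1) + (-1) + (1) + (-1)] = 0/6 = 0
  <chi_3*chi_4, chi_5> = (1/6)[1*(1)*conj(1) + 1*(-exp(-2*I*pi/3))*conj(exp(-I*pi/3)) + 1*(exp(2*I*pi/3))*conj(exp(-2*I*pi/3)) + 1*(-1)*conj(-1) + 1*(exp(-2*I*pi/3))*conj(exp(2*I*pi/3)) + 1*(-exp(2*I*pi/3))*conj(exp(I*pi/3))]
      = (1/6)[(1) + (-exp(-I*pi/3)) + (exp(-2*I*pi/3)) + (1) + (exp(2*I*pi/3)) + (-exp(I*pi/3))] = 0/6 = 0
(Exp terms are combined using exp(i*s)*conj(exp(i*t)) = exp(i*(s-t)), and sums of them are collapsed using the identity that for every m > 1 the m distinct m-th roots of unity sum to 0, e.g. 1 + exp(2*I*pi/3) + exp(-2*I*pi/3) = 0.)
Hence the multiplicities are chi_1: 1. Dimension check: dim(chi_3)*dim(chi_4) = 1*1 = 1 and sum (mult * dim) = 1*1 = 1.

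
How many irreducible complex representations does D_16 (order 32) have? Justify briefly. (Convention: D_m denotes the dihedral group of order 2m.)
11

Reasoning: The number of irreducible complex representations of a finite group equals its number of conjugacy classes. D_16 has 11 conjugacy classes (n/2 + 3 for n even), so D_16 (order 32) has exactly 11 irreducible complex representations.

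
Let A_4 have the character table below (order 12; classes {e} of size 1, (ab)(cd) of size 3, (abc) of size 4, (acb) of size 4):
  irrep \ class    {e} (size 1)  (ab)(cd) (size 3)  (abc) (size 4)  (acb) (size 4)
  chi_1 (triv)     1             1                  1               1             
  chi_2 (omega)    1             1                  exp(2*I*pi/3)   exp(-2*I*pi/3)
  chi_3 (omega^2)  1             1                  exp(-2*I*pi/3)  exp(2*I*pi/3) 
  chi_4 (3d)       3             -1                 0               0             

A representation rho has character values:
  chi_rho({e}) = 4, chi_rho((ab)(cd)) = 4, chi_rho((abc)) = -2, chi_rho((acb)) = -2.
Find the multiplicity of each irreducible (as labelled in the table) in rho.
Multiplicities: chi_1: 0, chi_2: 2, chi_3: 2, chi_4: 0.

Explanation: Use <chi_rho, chi> = (1/|G|) sum_C |C| * chi_rho(C) * conj(chi(C)) with |G| = 12 for each irreducible chi in the table:
  <chi_rho, chi_1> = (1/12)[1*(4)*conj(1) + 3*(4)*conj(1) + 4*(-2)*conj(1) + 4*(-2)*conj(1)]
      = (1/12)[(4) + (12) + (-8) + (-8)] = 0/12 = 0
  <chi_rho, chi_2> = (1/12)[1*(4)*conj(1) + 3*(4)*conj(1) + 4*(-2)*conj(exp(2*I*pi/3)) + 4*(-2)*conj(exp(-2*I*pi/3))]
      = (1/12)[(4) + (12) + (8 + 8*exp(2*I*pi/3)) + (8 + 8*exp(-2*I*pi/3))] = 24/12 = 2
  <chi_rho, chi_3> = (1/12)[1*(4)*conj(1) + 3*(4)*conj(1) + 4*(-2)*conj(exp(-2*I*pi/3)) + 4*(-2)*conj(exp(2*I*pi/3))]
      = (1/12)[(4) + (12) + (8 + 8*exp(-2*I*pi/3)) + (8 + 8*exp(2*I*pi/3))] = 24/12 = 2
  <chi_rho, chi_4> = (1/12)[1*(4)*conj(3) + 3*(4)*conj(-1) + 4*(-2)*conj(0) + 4*(-2)*conj(0)]
      = (1/12)[(12) + (-12) + (0) + (0)] = 0/12 = 0
(Exp terms are combined using exp(i*s)*conj(exp(i*t)) = exp(i*(s-t)), and sums of them are collapsed using the identity that for every m > 1 the m distinct m-th roots of unity sum to 0, e.g. 1 + exp(2*I*pi/3) + exp(-2*I*pi/3) = 0.)
Dimension check: dim(rho) = sum (mult * dim) = 0*1 + 2*1 + 2*1 + 0*3 = 4 = chi_rho(e) = 4.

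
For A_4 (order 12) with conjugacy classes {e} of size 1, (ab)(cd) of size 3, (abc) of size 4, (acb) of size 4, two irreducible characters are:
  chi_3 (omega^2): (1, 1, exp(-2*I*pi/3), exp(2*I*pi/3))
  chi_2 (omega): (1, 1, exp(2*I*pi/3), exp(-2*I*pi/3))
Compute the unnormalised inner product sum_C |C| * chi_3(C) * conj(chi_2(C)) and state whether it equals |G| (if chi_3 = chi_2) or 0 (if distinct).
Sum = 0; so <chi_3, chi_2> = 0 (distinct irreducibles are orthogonal).

Justification: Compute term by term over conjugacy classes (|C| * chi_3(C) * conj(chi_2(C))):
  1*(1)*conj(1) + 3*(1)*conj(1) + 4*(exp(-2*I*pi/3))*conj(exp(2*I*pi/3)) + 4*(exp(2*I*pi/3))*conj(exp(-2*I*pi/3))
  = (1) + (3) + (4*exp(2*I*pi/3)) + (4*exp(-2*I*pi/3))
  = 0.
(Exp terms are combined using exp(i*s)*conj(exp(i*t)) = exp(i*(s-t)), and sums of them are collapsed using the identity that for every m > 1 the m distinct m-th roots of unity sum to 0, e.g. 1 + exp(2*I*pi/3) + exp(-2*I*pi/3) = 0.)
Dividing by |G| = 12 gives 0/12 = 0, matching the row-orthogonality relation <chi_3, chi_2> = [chi_3 = chi_2].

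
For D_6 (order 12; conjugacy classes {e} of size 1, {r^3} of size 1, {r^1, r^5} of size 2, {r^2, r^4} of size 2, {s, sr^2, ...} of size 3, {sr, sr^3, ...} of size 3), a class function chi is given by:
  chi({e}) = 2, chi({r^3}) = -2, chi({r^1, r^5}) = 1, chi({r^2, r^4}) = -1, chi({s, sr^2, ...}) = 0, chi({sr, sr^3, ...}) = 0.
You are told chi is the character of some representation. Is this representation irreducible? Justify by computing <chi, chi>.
Irreducible: <chi, chi> = 1.

<chi, chi> = (1/|G|) sum_C |C| * |chi(C)|^2 = (1/12)[1*|2|^2 + 1*|-2|^2 + 2*|1|^2 + 2*|-1|^2 + 3*|0|^2 + 3*|0|^2]
  = (1/12)[(4) + (4) + (2) + (2) + (0) + (0)] = 12/12 = 1.
A character is irreducible iff <chi, chi> = 1, so this representation is irreducible.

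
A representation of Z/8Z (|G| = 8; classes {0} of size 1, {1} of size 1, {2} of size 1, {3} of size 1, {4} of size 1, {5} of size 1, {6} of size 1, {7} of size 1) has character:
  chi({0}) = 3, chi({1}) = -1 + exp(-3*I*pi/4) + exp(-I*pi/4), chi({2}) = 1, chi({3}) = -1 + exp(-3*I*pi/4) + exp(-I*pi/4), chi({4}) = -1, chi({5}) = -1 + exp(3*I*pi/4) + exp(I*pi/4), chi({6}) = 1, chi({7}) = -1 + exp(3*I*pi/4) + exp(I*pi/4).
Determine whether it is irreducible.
Not irreducible (reducible): <chi, chi> = 3 > 1.

Explanation: <chi, chi> = (1/|G|) sum_C |C| * |chi(C)|^2 = (1/8)[1*|3|^2 + 1*|-1 + exp(-3*I*pi/4) + exp(-I*pi/4)|^2 + 1*|1|^2 + 1*|-1 + exp(-3*I*pi/4) + exp(-I*pi/4)|^2 + 1*|-1|^2 + 1*|-1 + exp(3*I*pi/4) + exp(I*pi/4)|^2 + 1*|1|^2 + 1*|-1 + exp(3*I*pi/4) + exp(I*pi/4)|^2]
  = (1/8)[(9) + (3) + (1) + (3) + (1) + (3) + (1) + (3)] = 24/8 = 3.
(Exp terms are combined using exp(i*s)*conj(exp(i*t)) = exp(i*(s-t)), and sums of them are collapsed using the identity that for every m > 1 the m distinct m-th roots of unity sum to 0, e.g. 1 + exp(2*I*pi/3) + exp(-2*I*pi/3) = 0.)
A character is irreducible iff <chi, chi> = 1, so this representation is reducible.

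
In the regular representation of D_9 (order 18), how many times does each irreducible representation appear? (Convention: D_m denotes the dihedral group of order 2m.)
Each irreducible V_i of dimension d_i appears with multiplicity d_i, i.e. rho_reg = (direct sum over all irreducibles V_i) d_i V_i. The irreducible dimensions for D_9 are 1, 1, 2, 2, 2, 2: 2 irreducibles of dimension 1, each with multiplicity 1; 4 irreducibles of dimension 2, each with multiplicity 2. Total dimension 2*1*1 + 4*2*2 = 18 = |G|.

Explanation: General theorem: in the regular representation of a finite group G, each irreducible appears with multiplicity equal to its dimension. Check: dim(rho_reg) = sum d_i^2 = 1 + 1 + 4 + 4 + 4 + 4 = 18 = |G|.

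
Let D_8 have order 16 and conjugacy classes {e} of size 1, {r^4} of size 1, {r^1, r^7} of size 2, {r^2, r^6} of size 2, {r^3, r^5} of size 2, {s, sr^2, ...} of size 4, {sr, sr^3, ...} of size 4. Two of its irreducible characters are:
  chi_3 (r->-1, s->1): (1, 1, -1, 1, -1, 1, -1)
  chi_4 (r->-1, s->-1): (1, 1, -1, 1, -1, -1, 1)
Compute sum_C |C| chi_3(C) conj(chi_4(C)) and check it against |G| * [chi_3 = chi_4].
Sum = 0; so <chi_3, chi_4> = 0 (distinct irreducibles are orthogonal).

Why: Compute term by term over conjugacy classes (|C| * chi_3(C) * conj(chi_4(C))):
  1*(1)*conj(1) + 1*(1)*conj(1) + 2*(-1)*conj(-1) + 2*(1)*conj(1) + 2*(-1)*conj(-1) + 4*(1)*conj(-1) + 4*(-1)*conj(1)
  = (1) + (1) + (2) + (2) + (2) + (-4) + (-4)
  = 0.
Dividing by |G| = 16 gives 0/16 = 0, matching the row-orthogonality relation <chi_3, chi_4> = [chi_3 = chi_4].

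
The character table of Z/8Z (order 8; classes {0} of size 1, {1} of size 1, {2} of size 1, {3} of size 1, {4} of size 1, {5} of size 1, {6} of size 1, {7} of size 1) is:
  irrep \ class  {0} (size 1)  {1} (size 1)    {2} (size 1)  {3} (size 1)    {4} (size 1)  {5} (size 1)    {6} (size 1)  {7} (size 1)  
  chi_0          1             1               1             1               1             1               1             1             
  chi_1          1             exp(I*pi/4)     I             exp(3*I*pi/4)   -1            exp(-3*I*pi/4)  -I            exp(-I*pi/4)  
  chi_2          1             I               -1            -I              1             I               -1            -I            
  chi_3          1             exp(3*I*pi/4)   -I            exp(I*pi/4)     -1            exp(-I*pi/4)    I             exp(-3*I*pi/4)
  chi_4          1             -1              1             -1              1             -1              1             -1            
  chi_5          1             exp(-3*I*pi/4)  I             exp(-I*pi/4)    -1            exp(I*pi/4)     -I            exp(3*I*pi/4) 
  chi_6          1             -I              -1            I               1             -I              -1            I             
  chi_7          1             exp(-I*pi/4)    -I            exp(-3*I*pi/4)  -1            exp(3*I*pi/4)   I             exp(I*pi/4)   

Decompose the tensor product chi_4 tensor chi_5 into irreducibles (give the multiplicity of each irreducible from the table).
chi_4 tensor chi_5 = chi_1 (all other irreducibles have multiplicity 0).

Derivation: The character of a tensor product is the pointwise product (chi_4 * chi_5)(C) = chi_4(C) * chi_5(C):
  {0}: (1)*(1), {1}: (-1)*(exp(-3*I*pi/4)), {2}: (1)*(I), {3}: (-1)*(exp(-I*pi/4)), {4}: (1)*(-1), {5}: (-1)*(exp(I*pi/4)), {6}: (1)*(-I), {7}: (-1)*(exp(3*I*pi/4))
so (chi_4 * chi_5) takes values
  {0} -> 1, {1} -> -exp(-3*I*pi/4), {2} -> I, {3} -> -exp(-I*pi/4), {4} -> -1, {5} -> -exp(I*pi/4), {6} -> -I, {7} -> -exp(3*I*pi/4).
Now take the inner product of this character with each irreducible chi from the table, <chi_4*chi_5, chi> = (1/8) sum_C |C| (chi_4*chi_5)(C) conj(chi(C)):
  <chi_4*chi_5, chi_0> = (1/8)[1*(1)*conj(1) + 1*(-exp(-3*I*pi/4))*conj(1) + 1*(I)*conj(1) + 1*(-exp(-I*pi/4))*conj(1) + 1*(-1)*conj(1) + 1*(-exp(I*pi/4))*conj(1) + 1*(-I)*conj(1) + 1*(-exp(3*I*pi/4))*conj(1)]
      = (1/8)[(1) + (-exp(-3*I*pi/4)) + (I) + (-exp(-I*pi/4)) + (-1) + (-exp(I*pi/4)) + (-I) + (-exp(3*I*pi/4))] = 0/8 = 0
  <chi_4*chi_5, chi_1> = (1/8)[1*(1)*conj(1) + 1*(-exp(-3*I*pi/4))*conj(exp(I*pi/4)) + 1*(I)*conj(I) + 1*(-exp(-I*pi/4))*conj(exp(3*I*pi/4)) + 1*(-1)*conj(-1) + 1*(-exp(I*pi/4))*conj(exp(-3*I*pi/4)) + 1*(-I)*conj(-I) + 1*(-exp(3*I*pi/4))*conj(exp(-I*pi/4))]
      = (1/8)[(1) + (1) + (1) + (1) + (1) + (1) + (1) + (1)] = 8/8 = 1
  <chi_4*chi_5, chi_2> = (1/8)[1*(1)*conj(1) + 1*(-exp(-3*I*pi/4))*conj(I) + 1*(I)*conj(-1) + 1*(-exp(-I*pi/4))*conj(-I) + 1*(-1)*conj(1) + 1*(-exp(I*pi/4))*conj(I) + 1*(-I)*conj(-1) + 1*(-exp(3*I*pi/4))*conj(-I)]
      = (1/8)[(1) + (exp(-I*pi/4)) + (-I) + (-exp(I*pi/4)) + (-1) + (exp(3*I*pi/4)) + (I) + (-exp(-3*I*pi/4))] = 0/8 = 0
  <chi_4*chi_5, chi_3> = (1/8)[1*(1)*conj(1) + 1*(-exp(-3*I*pi/4))*conj(exp(3*I*pi/4)) + 1*(I)*conj(-I) + 1*(-exp(-I*pi/4))*conj(exp(I*pi/4)) + 1*(-1)*conj(-1) + 1*(-exp(I*pi/4))*conj(exp(-I*pi/4)) + 1*(-I)*conj(I) + 1*(-exp(3*I*pi/4))*conj(exp(-3*I*pi/4))]
      = (1/8)[(1) + (-I) + (-1) + (I) + (1) + (-I) + (-1) + (I)] = 0/8 = 0
  <chi_4*chi_5, chi_4> = (1/8)[1*(1)*conj(1) + 1*(-exp(-3*I*pi/4))*conj(-1) + 1*(I)*conj(1) + 1*(-exp(-I*pi/4))*conj(-1) + 1*(-1)*conj(1) + 1*(-exp(I*pi/4))*conj(-1) + 1*(-I)*conj(1) + 1*(-exp(3*I*pi/4))*conj(-1)]
      = (1/8)[(1) + (exp(-3*I*pi/4)) + (I) + (exp(-I*pi/4)) + (-1) + (exp(I*pi/4)) + (-I) + (exp(3*I*pi/4))] = 0/8 = 0
  <chi_4*chi_5, chi_5> = (1/8)[1*(1)*conj(1) + 1*(-exp(-3*I*pi/4))*conj(exp(-3*I*pi/4)) + 1*(I)*conj(I) + 1*(-exp(-I*pi/4))*conj(exp(-I*pi/4)) + 1*(-1)*conj(-1) + 1*(-exp(I*pi/4))*conj(exp(I*pi/4)) + 1*(-I)*conj(-I) + 1*(-exp(3*I*pi/4))*conj(exp(3*I*pi/4))]
      = (1/8)[(1) + (-1) + (1) + (-1) + (1) + (-1) + (1) + (-1)] = 0/8 = 0
  <chi_4*chi_5, chi_6> = (1/8)[1*(1)*conj(1) + 1*(-exp(-3*I*pi/4))*conj(-I) + 1*(I)*conj(-1) + 1*(-exp(-I*pi/4))*conj(I) + 1*(-1)*conj(1) + 1*(-exp(I*pi/4))*conj(-I) + 1*(-I)*conj(-1) + 1*(-exp(3*I*pi/4))*conj(I)]
      = (1/8)[(1) + (-exp(-I*pi/4)) + (-I) + (exp(I*pi/4)) + (-1) + (-exp(3*I*pi/4)) + (I) + (exp(-3*I*pi/4))] = 0/8 = 0
  <chi_4*chi_5, chi_7> = (1/8)[1*(1)*conj(1) + 1*(-exp(-3*I*pi/4))*conj(exp(-I*pi/4)) + 1*(I)*conj(-I) + 1*(-exp(-I*pi/4))*conj(exp(-3*I*pi/4)) + 1*(-1)*conj(-1) + 1*(-exp(I*pi/4))*conj(exp(3*I*pi/4)) + 1*(-I)*conj(I) + 1*(-exp(3*I*pi/4))*conj(exp(I*pi/4))]
      = (1/8)[(1) + (I) + (-1) + (-I) + (1) + (I) + (-1) + (-I)] = 0/8 = 0
(Exp terms are combined using exp(i*s)*conj(exp(i*t)) = exp(i*(s-t)), and sums of them are collapsed using the identity that for every m > 1 the m distinct m-th roots of unity sum to 0, e.g. 1 + exp(2*I*pi/3) + exp(-2*I*pi/3) = 0.)
Hence the multiplicities are chi_1: 1. Dimension check: dim(chi_4)*dim(chi_5) = 1*1 = 1 and sum (mult * dim) = 1*1 = 1.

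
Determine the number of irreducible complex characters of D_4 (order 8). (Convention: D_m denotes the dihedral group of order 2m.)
5

The number of irreducible complex representations of a finite group equals its number of conjugacy classes. D_4 has 5 conjugacy classes (n/2 + 3 for n even), so D_4 (order 8) has exactly 5 irreducible complex representations.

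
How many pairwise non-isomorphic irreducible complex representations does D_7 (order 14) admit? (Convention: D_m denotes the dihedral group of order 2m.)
5

The number of irreducible complex representations of a finite group equals its number of conjugacy classes. D_7 has 5 conjugacy classes ((n+3)/2 for n odd), so D_7 (order 14) has exactly 5 irreducible complex representations.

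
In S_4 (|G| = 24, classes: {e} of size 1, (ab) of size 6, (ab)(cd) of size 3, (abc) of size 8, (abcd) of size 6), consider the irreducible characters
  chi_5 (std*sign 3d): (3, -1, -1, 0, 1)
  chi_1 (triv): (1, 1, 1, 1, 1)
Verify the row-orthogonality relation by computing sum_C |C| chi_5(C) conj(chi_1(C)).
Sum = 0; so <chi_5, chi_1> = 0 (distinct irreducibles are orthogonal).

Explanation: Compute term by term over conjugacy classes (|C| * chi_5(C) * conj(chi_1(C))):
  1*(3)*conj(1) + 6*(-1)*conj(1) + 3*(-1)*conj(1) + 8*(0)*conj(1) + 6*(1)*conj(1)
  = (3) + (-6) + (-3) + (0) + (6)
  = 0.
Dividing by |G| = 24 gives 0/24 = 0, matching the row-orthogonality relation <chi_5, chi_1> = [chi_5 = chi_1].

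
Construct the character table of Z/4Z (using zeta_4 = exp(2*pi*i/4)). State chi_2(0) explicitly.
Character table of Z/4Z (irreps indexed chi_0,...,chi_3 with chi_k(m) = zeta_4^(k*m), zeta_4 = exp(2*pi*i/4)):
  irrep \ class  {0} (size 1)  {1} (size 1)  {2} (size 1)  {3} (size 1)
  chi_0          1             1             1             1           
  chi_1          1             I             -1            -I          
  chi_2          1             -1            1             -1          
  chi_3          1             -I            -1            I           

Spot check: chi_2(0) = zeta_4^(2*0) = zeta_4^0 = 1.

Reasoning: Z/4Z is abelian, so all 4 irreducible complex representations are 1-dimensional. They are given by chi_k(m) = zeta_4^(k*m) for k = 0,...,3. Row orthogonality: sum_m chi_k(m) conj(chi_l(m)) = 4 * [k = l].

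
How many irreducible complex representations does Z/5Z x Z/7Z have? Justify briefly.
35

Why: The number of irreducible complex representations of a finite group equals its number of conjugacy classes. Z/5Z x Z/7Z is abelian of order 35, so every element is its own conjugacy class: 35 classes, so Z/5Z x Z/7Z (order 35) has exactly 35 irreducible complex representations.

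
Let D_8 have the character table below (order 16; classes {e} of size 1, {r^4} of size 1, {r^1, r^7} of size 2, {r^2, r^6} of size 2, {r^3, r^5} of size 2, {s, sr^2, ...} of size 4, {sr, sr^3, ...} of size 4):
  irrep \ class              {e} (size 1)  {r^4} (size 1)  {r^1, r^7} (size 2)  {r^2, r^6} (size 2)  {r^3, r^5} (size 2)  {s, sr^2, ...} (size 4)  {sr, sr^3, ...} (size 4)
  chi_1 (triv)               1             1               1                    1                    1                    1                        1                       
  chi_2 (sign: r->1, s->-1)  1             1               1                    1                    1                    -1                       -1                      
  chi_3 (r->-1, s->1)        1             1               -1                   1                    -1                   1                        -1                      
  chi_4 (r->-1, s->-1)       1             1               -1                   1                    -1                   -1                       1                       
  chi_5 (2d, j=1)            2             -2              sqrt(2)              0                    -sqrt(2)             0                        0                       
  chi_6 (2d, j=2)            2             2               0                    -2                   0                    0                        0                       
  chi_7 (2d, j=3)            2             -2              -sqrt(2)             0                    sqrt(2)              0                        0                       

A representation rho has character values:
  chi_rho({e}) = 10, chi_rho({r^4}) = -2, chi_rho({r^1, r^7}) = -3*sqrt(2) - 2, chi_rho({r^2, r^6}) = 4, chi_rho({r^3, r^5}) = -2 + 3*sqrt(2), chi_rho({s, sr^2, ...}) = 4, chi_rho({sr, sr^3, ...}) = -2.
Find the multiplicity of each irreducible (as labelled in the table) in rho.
Multiplicities: chi_1: 1, chi_2: 0, chi_3: 3, chi_4: 0, chi_5: 0, chi_6: 0, chi_7: 3.

Reasoning: Use <chi_rho, chi> = (1/|G|) sum_C |C| * chi_rho(C) * conj(chi(C)) with |G| = 16 for each irreducible chi in the table:
  <chi_rho, chi_1> = (1/16)[1*(10)*conj(1) + 1*(-2)*conj(1) + 2*(-3*sqrt(2) - 2)*conj(1) + 2*(4)*conj(1) + 2*(-2 + 3*sqrt(2))*conj(1) + 4*(4)*conj(1) + 4*(-2)*conj(1)]
      = (1/16)[(10) + (-2) + (-6*sqrt(2) - 4) + (8) + (-4 + 6*sqrt(2)) + (16) + (-8)] = 16/16 = 1
  <chi_rho, chi_2> = (1/16)[1*(10)*conj(1) + 1*(-2)*conj(1) + 2*(-3*sqrt(2) - 2)*conj(1) + 2*(4)*conj(1) + 2*(-2 + 3*sqrt(2))*conj(1) + 4*(4)*conj(-1) + 4*(-2)*conj(-1)]
      = (1/16)[(10) + (-2) + (-6*sqrt(2) - 4) + (8) + (-4 + 6*sqrt(2)) + (-16) + (8)] = 0/16 = 0
  <chi_rho, chi_3> = (1/16)[1*(10)*conj(1) + 1*(-2)*conj(1) + 2*(-3*sqrt(2) - 2)*conj(-1) + 2*(4)*conj(1) + 2*(-2 + 3*sqrt(2))*conj(-1) + 4*(4)*conj(1) + 4*(-2)*conj(-1)]
      = (1/16)[(10) + (-2) + (4 + 6*sqrt(2)) + (8) + (4 - 6*sqrt(2)) + (16) + (8)] = 48/16 = 3
  <chi_rho, chi_4> = (1/16)[1*(10)*conj(1) + 1*(-2)*conj(1) + 2*(-3*sqrt(2) - 2)*conj(-1) + 2*(4)*conj(1) + 2*(-2 + 3*sqrt(2))*conj(-1) + 4*(4)*conj(-1) + 4*(-2)*conj(1)]
      = (1/16)[(10) + (-2) + (4 + 6*sqrt(2)) + (8) + (4 - 6*sqrt(2)) + (-16) + (-8)] = 0/16 = 0
  <chi_rho, chi_5> = (1/16)[1*(10)*conj(2) + 1*(-2)*conj(-2) + 2*(-3*sqrt(2) - 2)*conj(sqrt(2)) + 2*(4)*conj(0) + 2*(-2 + 3*sqrt(2))*conj(-sqrt(2)) + 4*(4)*conj(0) + 4*(-2)*conj(0)]
      = (1/16)[(20) + (4) + (-12 - 4*sqrt(2)) + (0) + (-12 + 4*sqrt(2)) + (0) + (0)] = 0/16 = 0
  <chi_rho, chi_6> = (1/16)[1*(10)*conj(2) + 1*(-2)*conj(2) + 2*(-3*sqrt(2) - 2)*conj(0) + 2*(4)*conj(-2) + 2*(-2 + 3*sqrt(2))*conj(0) + 4*(4)*conj(0) + 4*(-2)*conj(0)]
      = (1/16)[(20) + (-4) + (0) + (-16) + (0) + (0) + (0)] = 0/16 = 0
  <chi_rho, chi_7> = (1/16)[1*(10)*conj(2) + 1*(-2)*conj(-2) + 2*(-3*sqrt(2) - 2)*conj(-sqrt(2)) + 2*(4)*conj(0) + 2*(-2 + 3*sqrt(2))*conj(sqrt(2)) + 4*(4)*conj(0) + 4*(-2)*conj(0)]
      = (1/16)[(20) + (4) + (4*sqrt(2) + 12) + (0) + (12 - 4*sqrt(2)) + (0) + (0)] = 48/16 = 3
Dimension check: dim(rho) = sum (mult * dim) = 1*1 + 0*1 + 3*1 + 0*1 + 0*2 + 0*2 + 3*2 = 10 = chi_rho(e) = 10.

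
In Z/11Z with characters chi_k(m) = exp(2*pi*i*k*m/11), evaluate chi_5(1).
chi_5(1) = zeta_11^5 = exp(10*I*pi/11)

Solution. chi_5(1) = zeta_11^(5*1) = zeta_11^5. Since zeta_11^11 = 1, this equals zeta_11^5 = exp(2*pi*i*5/11) = exp(10*I*pi/11).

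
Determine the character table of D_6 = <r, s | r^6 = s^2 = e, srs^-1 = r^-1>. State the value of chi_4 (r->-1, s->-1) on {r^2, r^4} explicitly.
Conjugacy classes: {e} of size 1, {r^3} of size 1, {r^1, r^5} of size 2, {r^2, r^4} of size 2, {s, sr^2, ...} of size 3, {sr, sr^3, ...} of size 3.
Character table:
  irrep \ class              {e} (size 1)  {r^3} (size 1)  {r^1, r^5} (size 2)  {r^2, r^4} (size 2)  {s, sr^2, ...} (size 3)  {sr, sr^3, ...} (size 3)
  chi_1 (triv)               1             1               1                    1                    1                        1                       
  chi_2 (sign: r->1, s->-1)  1             1               1                    1                    -1                       -1                      
  chi_3 (r->-1, s->1)        1             -1              -1                   1                    1                        -1                      
  chi_4 (r->-1, s->-1)       1             -1              -1                   1                    -1                       1                       
  chi_5 (2d, j=1)            2             -2              1                    -1                   0                        0                       
  chi_6 (2d, j=2)            2             2               -1                   -1                   0                        0                       

Spot check: chi_4 (r->-1, s->-1) on {r^2, r^4} = 1.

Details: D_6 has order 2*6 = 12 with 6 conjugacy classes, hence 6 irreducibles. Sum of squared dims 1 + 1 + 1 + 1 + 4 + 4 = 12 = |G|. Linear characters come from the abelianisation; the 2-dimensional irreps have character r^k -> 2*cos(2*pi*j*k/6), reflections -> 0.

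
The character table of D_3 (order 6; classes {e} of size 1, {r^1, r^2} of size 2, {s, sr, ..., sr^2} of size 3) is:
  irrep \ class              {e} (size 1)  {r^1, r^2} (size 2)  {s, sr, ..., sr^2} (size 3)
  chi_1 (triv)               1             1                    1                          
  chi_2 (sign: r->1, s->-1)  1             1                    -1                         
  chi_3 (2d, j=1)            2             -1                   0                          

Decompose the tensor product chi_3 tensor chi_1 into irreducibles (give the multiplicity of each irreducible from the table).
chi_3 tensor chi_1 = chi_3 (all other irreducibles have multiplicity 0).

Proof sketch: The character of a tensor product is the pointwise product (chi_3 * chi_1)(C) = chi_3(C) * chi_1(C):
  {e}: (2)*(1), {r^1, r^2}: (-1)*(1), {s, sr, ..., sr^2}: (0)*(1)
so (chi_3 * chi_1) takes values
  {e} -> 2, {r^1, r^2} -> -1, {s, sr, ..., sr^2} -> 0.
Now take the inner product of this character with each irreducible chi from the table, <chi_3*chi_1, chi> = (1/6) sum_C |C| (chi_3*chi_1)(C) conj(chi(C)):
  <chi_3*chi_1, chi_1> = (1/6)[1*(2)*conj(1) + 2*(-1)*conj(1) + 3*(0)*conj(1)]
      = (1/6)[(2) + (-2) + (0)] = 0/6 = 0
  <chi_3*chi_1, chi_2> = (1/6)[1*(2)*conj(1) + 2*(-1)*conj(1) + 3*(0)*conj(-1)]
      = (1/6)[(2) + (-2) + (0)] = 0/6 = 0
  <chi_3*chi_1, chi_3> = (1/6)[1*(2)*conj(2) + 2*(-1)*conj(-1) + 3*(0)*conj(0)]
      = (1/6)[(4) + (2) + (0)] = 6/6 = 1
Hence the multiplicities are chi_3: 1. Dimension check: dim(chi_3)*dim(chi_1) = 2*1 = 2 and sum (mult * dim) = 1*2 = 2.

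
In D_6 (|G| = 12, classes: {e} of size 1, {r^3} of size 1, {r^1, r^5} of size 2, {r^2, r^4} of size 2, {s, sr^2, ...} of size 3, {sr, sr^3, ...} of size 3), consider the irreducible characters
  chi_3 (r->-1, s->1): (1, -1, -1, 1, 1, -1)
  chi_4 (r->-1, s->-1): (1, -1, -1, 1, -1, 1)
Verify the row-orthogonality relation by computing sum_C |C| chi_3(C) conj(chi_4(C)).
Sum = 0; so <chi_3, chi_4> = 0 (distinct irreducibles are orthogonal).

Details: Compute term by term over conjugacy classes (|C| * chi_3(C) * conj(chi_4(C))):
  1*(1)*conj(1) + 1*(-1)*conj(-1) + 2*(-1)*conj(-1) + 2*(1)*conj(1) + 3*(1)*conj(-1) + 3*(-1)*conj(1)
  = (1) + (1) + (2) + (2) + (-3) + (-3)
  = 0.
Dividing by |G| = 12 gives 0/12 = 0, matching the row-orthogonality relation <chi_3, chi_4> = [chi_3 = chi_4].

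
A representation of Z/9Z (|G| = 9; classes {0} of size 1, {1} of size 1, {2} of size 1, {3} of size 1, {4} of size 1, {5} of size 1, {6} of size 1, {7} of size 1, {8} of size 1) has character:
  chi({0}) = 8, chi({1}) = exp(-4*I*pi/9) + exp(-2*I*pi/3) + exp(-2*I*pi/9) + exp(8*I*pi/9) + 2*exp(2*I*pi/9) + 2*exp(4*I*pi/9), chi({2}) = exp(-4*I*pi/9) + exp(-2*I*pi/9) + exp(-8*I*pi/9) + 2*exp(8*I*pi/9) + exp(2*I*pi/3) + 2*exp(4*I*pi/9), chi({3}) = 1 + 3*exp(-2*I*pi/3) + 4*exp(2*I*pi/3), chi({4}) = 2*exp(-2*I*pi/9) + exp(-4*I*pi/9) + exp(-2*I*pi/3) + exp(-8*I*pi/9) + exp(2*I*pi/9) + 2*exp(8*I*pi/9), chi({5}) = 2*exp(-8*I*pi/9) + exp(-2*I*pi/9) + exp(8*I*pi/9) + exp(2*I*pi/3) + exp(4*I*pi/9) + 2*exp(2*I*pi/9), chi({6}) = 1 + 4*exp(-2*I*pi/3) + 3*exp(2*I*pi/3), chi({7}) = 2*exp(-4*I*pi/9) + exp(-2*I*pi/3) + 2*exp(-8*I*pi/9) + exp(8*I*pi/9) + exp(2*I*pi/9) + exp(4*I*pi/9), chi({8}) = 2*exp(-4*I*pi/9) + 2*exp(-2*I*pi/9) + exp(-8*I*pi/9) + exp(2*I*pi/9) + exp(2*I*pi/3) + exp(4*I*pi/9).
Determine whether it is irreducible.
Not irreducible (reducible): <chi, chi> = 12 > 1.

Explanation: <chi, chi> = (1/|G|) sum_C |C| * |chi(C)|^2 = (1/9)[1*|8|^2 + 1*|exp(-4*I*pi/9) + exp(-2*I*pi/3) + exp(-2*I*pi/9) + exp(8*I*pi/9) + 2*exp(2*I*pi/9) + 2*exp(4*I*pi/9)|^2 + 1*|exp(-4*I*pi/9) + exp(-2*I*pi/9) + exp(-8*I*pi/9) + 2*exp(8*I*pi/9) + exp(2*I*pi/3) + 2*exp(4*I*pi/9)|^2 + 1*|1 + 3*exp(-2*I*pi/3) + 4*exp(2*I*pi/3)|^2 + 1*|2*exp(-2*I*pi/9) + exp(-4*I*pi/9) + exp(-2*I*pi/3) + exp(-8*I*pi/9) + exp(2*I*pi/9) + 2*exp(8*I*pi/9)|^2 + 1*|2*exp(-8*I*pi/9) + exp(-2*I*pi/9) + exp(8*I*pi/9) + exp(2*I*pi/3) + exp(4*I*pi/9) + 2*exp(2*I*pi/9)|^2 + 1*|1 + 4*exp(-2*I*pi/3) + 3*exp(2*I*pi/3)|^2 + 1*|2*exp(-4*I*pi/9) + exp(-2*I*pi/3) + 2*exp(-8*I*pi/9) + exp(8*I*pi/9) + exp(2*I*pi/9) + exp(4*I*pi/9)|^2 + 1*|2*exp(-4*I*pi/9) + 2*exp(-2*I*pi/9) + exp(-8*I*pi/9) + exp(2*I*pi/9) + exp(2*I*pi/3) + exp(4*I*pi/9)|^2]
  = (1/9)[(64) + (12 + 7*exp(-2*I*pi/3) + 6*exp(-4*I*pi/9) + 6*exp(-2*I*pi/9) + 7*exp(-8*I*pi/9) + 7*exp(8*I*pi/9) + 6*exp(2*I*pi/9) + 6*exp(4*I*pi/9) + 7*exp(2*I*pi/3)) + (12 + 7*exp(-2*I*pi/3) + 6*exp(-4*I*pi/9) + 7*exp(-2*I*pi/9) + 6*exp(-8*I*pi/9) + 6*exp(8*I*pi/9) + 7*exp(2*I*pi/9) + 6*exp(4*I*pi/9) + 7*exp(2*I*pi/3)) + (7) + (12 + 7*exp(-4*I*pi/9) + 7*exp(-2*I*pi/3) + 6*exp(-2*I*pi/9) + 6*exp(-8*I*pi/9) + 6*exp(8*I*pi/9) + 6*exp(2*I*pi/9) + 7*exp(2*I*pi/3) + 7*exp(4*I*pi/9)) + (12 + 7*exp(-4*I*pi/9) + 7*exp(-2*I*pi/3) + 6*exp(-2*I*pi/9) + 6*exp(-8*I*pi/9) + 6*exp(8*I*pi/9) + 6*exp(2*I*pi/9) + 7*exp(2*I*pi/3) + 7*exp(4*I*pi/9)) + (7) + (12 + 7*exp(-2*I*pi/3) + 6*exp(-4*I*pi/9) + 7*exp(-2*I*pi/9) + 6*exp(-8*I*pi/9) + 6*exp(8*I*pi/9) + 7*exp(2*I*pi/9) + 6*exp(4*I*pi/9) + 7*exp(2*I*pi/3)) + (12 + 7*exp(-2*I*pi/3) + 6*exp(-4*I*pi/9) + 6*exp(-2*I*pi/9) + 7*exp(-8*I*pi/9) + 7*exp(8*I*pi/9) + 6*exp(2*I*pi/9) + 6*exp(4*I*pi/9) + 7*exp(2*I*pi/3))] = 108/9 = 12.
(Exp terms are combined using exp(i*s)*conj(exp(i*t)) = exp(i*(s-t)), and sums of them are collapsed using the identity that for every m > 1 the m distinct m-th roots of unity sum to 0, e.g. 1 + exp(2*I*pi/3) + exp(-2*I*pi/3) = 0.)
A character is irreducible iff <chi, chi> = 1, so this representation is reducible.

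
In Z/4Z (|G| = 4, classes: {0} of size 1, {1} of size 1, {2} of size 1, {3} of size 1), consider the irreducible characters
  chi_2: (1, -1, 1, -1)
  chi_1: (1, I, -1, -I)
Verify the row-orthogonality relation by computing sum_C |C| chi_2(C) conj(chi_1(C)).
Sum = 0; so <chi_2, chi_1> = 0 (distinct irreducibles are orthogonal).

Derivation: Compute term by term over conjugacy classes (|C| * chi_2(C) * conj(chi_1(C))):
  1*(1)*conj(1) + 1*(-1)*conj(I) + 1*(1)*conj(-1) + 1*(-1)*conj(-I)
  = (1) + (I) + (-1) + (-I)
  = 0.
(Exp terms are combined using exp(i*s)*conj(exp(i*t)) = exp(i*(s-t)), and sums of them are collapsed using the identity that for every m > 1 the m distinct m-th roots of unity sum to 0, e.g. 1 + exp(2*I*pi/3) + exp(-2*I*pi/3) = 0.)
Dividing by |G| = 4 gives 0/4 = 0, matching the row-orthogonality relation <chi_2, chi_1> = [chi_2 = chi_1].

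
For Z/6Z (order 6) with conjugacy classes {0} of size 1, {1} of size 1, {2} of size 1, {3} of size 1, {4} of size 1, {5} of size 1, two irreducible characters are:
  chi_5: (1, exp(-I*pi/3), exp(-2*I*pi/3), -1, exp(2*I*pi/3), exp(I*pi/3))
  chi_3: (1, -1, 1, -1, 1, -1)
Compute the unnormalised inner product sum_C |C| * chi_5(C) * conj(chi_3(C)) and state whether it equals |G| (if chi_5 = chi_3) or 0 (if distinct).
Sum = 0; so <chi_5, chi_3> = 0 (distinct irreducibles are orthogonal).

Details: Compute term by term over conjugacy classes (|C| * chi_5(C) * conj(chi_3(C))):
  1*(1)*conj(1) + 1*(exp(-I*pi/3))*conj(-1) + 1*(exp(-2*I*pi/3))*conj(1) + 1*(-1)*conj(-1) + 1*(exp(2*I*pi/3))*conj(1) + 1*(exp(I*pi/3))*conj(-1)
  = (1) + (-exp(-I*pi/3)) + (exp(-2*I*pi/3)) + (1) + (exp(2*I*pi/3)) + (-exp(I*pi/3))
  = 0.
(Exp terms are combined using exp(i*s)*conj(exp(i*t)) = exp(i*(s-t)), and sums of them are collapsed using the identity that for every m > 1 the m distinct m-th roots of unity sum to 0, e.g. 1 + exp(2*I*pi/3) + exp(-2*I*pi/3) = 0.)
Dividing by |G| = 6 gives 0/6 = 0, matching the row-orthogonality relation <chi_5, chi_3> = [chi_5 = chi_3].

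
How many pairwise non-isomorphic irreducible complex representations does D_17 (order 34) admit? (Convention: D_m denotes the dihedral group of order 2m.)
10

Argument: The number of irreducible complex representations of a finite group equals its number of conjugacy classes. D_17 has 10 conjugacy classes ((n+3)/2 for n odd), so D_17 (order 34) has exactly 10 irreducible complex representations.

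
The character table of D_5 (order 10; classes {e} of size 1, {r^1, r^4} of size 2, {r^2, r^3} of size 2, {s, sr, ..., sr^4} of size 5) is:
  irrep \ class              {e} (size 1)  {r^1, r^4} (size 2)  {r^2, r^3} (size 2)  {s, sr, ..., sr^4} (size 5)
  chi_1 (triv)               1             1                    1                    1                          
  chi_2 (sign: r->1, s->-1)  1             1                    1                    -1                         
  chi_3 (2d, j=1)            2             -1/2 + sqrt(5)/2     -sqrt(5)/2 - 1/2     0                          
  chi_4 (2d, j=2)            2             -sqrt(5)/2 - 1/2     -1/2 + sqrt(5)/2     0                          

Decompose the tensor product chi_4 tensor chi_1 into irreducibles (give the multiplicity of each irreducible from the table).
chi_4 tensor chi_1 = chi_4 (all other irreducibles have multiplicity 0).

The character of a tensor product is the pointwise product (chi_4 * chi_1)(C) = chi_4(C) * chi_1(C):
  {e}: (2)*(1), {r^1, r^4}: (-sqrt(5)/2 - 1/2)*(1), {r^2, r^3}: (-1/2 + sqrt(5)/2)*(1), {s, sr, ..., sr^4}: (0)*(1)
so (chi_4 * chi_1) takes values
  {e} -> 2, {r^1, r^4} -> -sqrt(5)/2 - 1/2, {r^2, r^3} -> -1/2 + sqrt(5)/2, {s, sr, ..., sr^4} -> 0.
Now take the inner product of this character with each irreducible chi from the table, <chi_4*chi_1, chi> = (1/10) sum_C |C| (chi_4*chi_1)(C) conj(chi(C)):
  <chi_4*chi_1, chi_1> = (1/10)[1*(2)*conj(1) + 2*(-sqrt(5)/2 - 1/2)*conj(1) + 2*(-1/2 + sqrt(5)/2)*conj(1) + 5*(0)*conj(1)]
      = (1/10)[(2) + (-sqrt(5) - 1) + (-1 + sqrt(5)) + (0)] = 0/10 = 0
  <chi_4*chi_1, chi_2> = (1/10)[1*(2)*conj(1) + 2*(-sqrt(5)/2 - 1/2)*conj(1) + 2*(-1/2 + sqrt(5)/2)*conj(1) + 5*(0)*conj(-1)]
      = (1/10)[(2) + (-sqrt(5) - 1) + (-1 + sqrt(5)) + (0)] = 0/10 = 0
  <chi_4*chi_1, chi_3> = (1/10)[1*(2)*conj(2) + 2*(-sqrt(5)/2 - 1/2)*conj(-1/2 + sqrt(5)/2) + 2*(-1/2 + sqrt(5)/2)*conj(-sqrt(5)/2 - 1/2) + 5*(0)*conj(0)]
      = (1/10)[(4) + (-2) + (-2) + (0)] = 0/10 = 0
  <chi_4*chi_1, chi_4> = (1/10)[1*(2)*conj(2) + 2*(-sqrt(5)/2 - 1/2)*conj(-sqrt(5)/2 - 1/2) + 2*(-1/2 + sqrt(5)/2)*conj(-1/2 + sqrt(5)/2) + 5*(0)*conj(0)]
      = (1/10)[(4) + (sqrt(5) + 3) + (3 - sqrt(5)) + (0)] = 10/10 = 1
Hence the multiplicities are chi_4: 1. Dimension check: dim(chi_4)*dim(chi_1) = 2*1 = 2 and sum (mult * dim) = 1*2 = 2.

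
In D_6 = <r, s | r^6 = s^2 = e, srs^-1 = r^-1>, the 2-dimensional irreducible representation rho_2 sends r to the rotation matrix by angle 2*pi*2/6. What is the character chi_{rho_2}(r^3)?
chi_{rho_2}(r^3) = 2*cos(2*pi*2*3/6) = 2

Proof sketch: rho_2(r^3) is rotation by angle 2*pi*2*3/6, whose trace is 2*cos(2*pi*2*3/6) = 2.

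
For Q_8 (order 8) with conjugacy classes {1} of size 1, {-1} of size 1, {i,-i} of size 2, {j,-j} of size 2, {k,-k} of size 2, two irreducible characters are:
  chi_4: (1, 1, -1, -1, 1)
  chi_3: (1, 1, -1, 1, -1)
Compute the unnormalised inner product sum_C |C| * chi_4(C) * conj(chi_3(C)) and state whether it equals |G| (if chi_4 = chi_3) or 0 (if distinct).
Sum = 0; so <chi_4, chi_3> = 0 (distinct irreducibles are orthogonal).

Solution. Compute term by term over conjugacy classes (|C| * chi_4(C) * conj(chi_3(C))):
  1*(1)*conj(1) + 1*(1)*conj(1) + 2*(-1)*conj(-1) + 2*(-1)*conj(1) + 2*(1)*conj(-1)
  = (1) + (1) + (2) + (-2) + (-2)
  = 0.
Dividing by |G| = 8 gives 0/8 = 0, matching the row-orthogonality relation <chi_4, chi_3> = [chi_4 = chi_3].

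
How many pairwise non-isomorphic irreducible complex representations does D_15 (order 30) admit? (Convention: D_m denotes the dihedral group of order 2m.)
9

Justification: The number of irreducible complex representations of a finite group equals its number of conjugacy classes. D_15 has 9 conjugacy classes ((n+3)/2 for n odd), so D_15 (order 30) has exactly 9 irreducible complex representations.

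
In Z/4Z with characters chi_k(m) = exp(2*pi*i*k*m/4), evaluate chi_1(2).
chi_1(2) = zeta_4^2 = -1

Solution. chi_1(2) = zeta_4^(1*2) = zeta_4^2. Since zeta_4^4 = 1, this equals zeta_4^2 = exp(2*pi*i*2/4) = -1.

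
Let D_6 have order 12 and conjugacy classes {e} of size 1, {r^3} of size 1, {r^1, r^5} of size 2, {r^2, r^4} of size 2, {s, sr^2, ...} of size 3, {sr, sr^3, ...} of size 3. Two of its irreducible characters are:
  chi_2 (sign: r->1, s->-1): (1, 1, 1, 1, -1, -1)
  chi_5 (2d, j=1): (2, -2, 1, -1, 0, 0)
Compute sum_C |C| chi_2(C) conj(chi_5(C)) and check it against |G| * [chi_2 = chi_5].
Sum = 0; so <chi_2, chi_5> = 0 (distinct irreducibles are orthogonal).

Justification: Compute term by term over conjugacy classes (|C| * chi_2(C) * conj(chi_5(C))):
  1*(1)*conj(2) + 1*(1)*conj(-2) + 2*(1)*conj(1) + 2*(1)*conj(-1) + 3*(-1)*conj(0) + 3*(-1)*conj(0)
  = (2) + (-2) + (2) + (-2) + (0) + (0)
  = 0.
Dividing by |G| = 12 gives 0/12 = 0, matching the row-orthogonality relation <chi_2, chi_5> = [chi_2 = chi_5].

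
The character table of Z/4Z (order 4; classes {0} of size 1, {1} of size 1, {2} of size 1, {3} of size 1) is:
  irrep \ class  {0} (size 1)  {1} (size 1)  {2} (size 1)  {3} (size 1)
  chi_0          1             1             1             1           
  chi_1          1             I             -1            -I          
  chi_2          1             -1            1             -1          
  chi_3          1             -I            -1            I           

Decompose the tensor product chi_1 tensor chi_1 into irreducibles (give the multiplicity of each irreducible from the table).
chi_1 tensor chi_1 = chi_2 (all other irreducibles have multiplicity 0).

Why: The character of a tensor product is the pointwise product (chi_1 * chi_1)(C) = chi_1(C) * chi_1(C):
  {0}: (1)*(1), {1}: (I)*(I), {2}: (-1)*(-1), {3}: (-I)*(-I)
so (chi_1 * chi_1) takes values
  {0} -> 1, {1} -> -1, {2} -> 1, {3} -> -1.
Now take the inner product of this character with each irreducible chi from the table, <chi_1*chi_1, chi> = (1/4) sum_C |C| (chi_1*chi_1)(C) conj(chi(C)):
  <chi_1*chi_1, chi_0> = (1/4)[1*(1)*conj(1) + 1*(-1)*conj(1) + 1*(1)*conj(1) + 1*(-1)*conj(1)]
      = (1/4)[(1) + (-1) + (1) + (-1)] = 0/4 = 0
  <chi_1*chi_1, chi_1> = (1/4)[1*(1)*conj(1) + 1*(-1)*conj(I) + 1*(1)*conj(-1) + 1*(-1)*conj(-I)]
      = (1/4)[(1) + (I) + (-1) + (-I)] = 0/4 = 0
  <chi_1*chi_1, chi_2> = (1/4)[1*(1)*conj(1) + 1*(-1)*conj(-1) + 1*(1)*conj(1) + 1*(-1)*conj(-1)]
      = (1/4)[(1) + (1) + (1) + (1)] = 4/4 = 1
  <chi_1*chi_1, chi_3> = (1/4)[1*(1)*conj(1) + 1*(-1)*conj(-I) + 1*(1)*conj(-1) + 1*(-1)*conj(I)]
      = (1/4)[(1) + (-I) + (-1) + (I)] = 0/4 = 0
(Exp terms are combined using exp(i*s)*conj(exp(i*t)) = exp(i*(s-t)), and sums of them are collapsed using the identity that for every m > 1 the m distinct m-th roots of unity sum to 0, e.g. 1 + exp(2*I*pi/3) + exp(-2*I*pi/3) = 0.)
Hence the multiplicities are chi_2: 1. Dimension check: dim(chi_1)*dim(chi_1) = 1*1 = 1 and sum (mult * dim) = 1*1 = 1.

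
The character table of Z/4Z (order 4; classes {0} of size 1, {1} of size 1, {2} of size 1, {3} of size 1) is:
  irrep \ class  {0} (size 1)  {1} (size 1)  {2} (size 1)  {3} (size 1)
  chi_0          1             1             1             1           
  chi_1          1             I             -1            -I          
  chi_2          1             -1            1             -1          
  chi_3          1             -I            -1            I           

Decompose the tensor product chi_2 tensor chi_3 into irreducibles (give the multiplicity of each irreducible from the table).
chi_2 tensor chi_3 = chi_1 (all other irreducibles have multiplicity 0).

Explanation: The character of a tensor product is the pointwise product (chi_2 * chi_3)(C) = chi_2(C) * chi_3(C):
  {0}: (1)*(1), {1}: (-1)*(-I), {2}: (1)*(-1), {3}: (-1)*(I)
so (chi_2 * chi_3) takes values
  {0} -> 1, {1} -> I, {2} -> -1, {3} -> -I.
Now take the inner product of this character with each irreducible chi from the table, <chi_2*chi_3, chi> = (1/4) sum_C |C| (chi_2*chi_3)(C) conj(chi(C)):
  <chi_2*chi_3, chi_0> = (1/4)[1*(1)*conj(1) + 1*(I)*conj(1) + 1*(-1)*conj(1) + 1*(-I)*conj(1)]
      = (1/4)[(1) + (I) + (-1) + (-I)] = 0/4 = 0
  <chi_2*chi_3, chi_1> = (1/4)[1*(1)*conj(1) + 1*(I)*conj(I) + 1*(-1)*conj(-1) + 1*(-I)*conj(-I)]
      = (1/4)[(1) + (1) + (1) + (1)] = 4/4 = 1
  <chi_2*chi_3, chi_2> = (1/4)[1*(1)*conj(1) + 1*(I)*conj(-1) + 1*(-1)*conj(1) + 1*(-I)*conj(-1)]
      = (1/4)[(1) + (-I) + (-1) + (I)] = 0/4 = 0
  <chi_2*chi_3, chi_3> = (1/4)[1*(1)*conj(1) + 1*(I)*conj(-I) + 1*(-1)*conj(-1) + 1*(-I)*conj(I)]
      = (1/4)[(1) + (-1) + (1) + (-1)] = 0/4 = 0
(Exp terms are combined using exp(i*s)*conj(exp(i*t)) = exp(i*(s-t)), and sums of them are collapsed using the identity that for every m > 1 the m distinct m-th roots of unity sum to 0, e.g. 1 + exp(2*I*pi/3) + exp(-2*I*pi/3) = 0.)
Hence the multiplicities are chi_1: 1. Dimension check: dim(chi_2)*dim(chi_3) = 1*1 = 1 and sum (mult * dim) = 1*1 = 1.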